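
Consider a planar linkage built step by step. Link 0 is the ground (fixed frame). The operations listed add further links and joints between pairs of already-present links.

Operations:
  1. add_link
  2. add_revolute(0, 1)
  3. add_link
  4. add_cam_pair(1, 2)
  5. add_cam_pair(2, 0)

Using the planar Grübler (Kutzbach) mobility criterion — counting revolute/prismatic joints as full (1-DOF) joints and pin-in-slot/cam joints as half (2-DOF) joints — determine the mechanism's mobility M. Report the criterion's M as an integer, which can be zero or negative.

M = 2

(L,J1,J2)=(1,0,0); link0 fixed
link1: (2,0,0)
R 0-1 [J1]: (2,1,0)
link2: (3,1,0)
C 1-2 [J2]: (3,1,1)
C 2-0 [J2]: (3,1,2)
Grübler: 3·2 − 2·1 − 2 = 2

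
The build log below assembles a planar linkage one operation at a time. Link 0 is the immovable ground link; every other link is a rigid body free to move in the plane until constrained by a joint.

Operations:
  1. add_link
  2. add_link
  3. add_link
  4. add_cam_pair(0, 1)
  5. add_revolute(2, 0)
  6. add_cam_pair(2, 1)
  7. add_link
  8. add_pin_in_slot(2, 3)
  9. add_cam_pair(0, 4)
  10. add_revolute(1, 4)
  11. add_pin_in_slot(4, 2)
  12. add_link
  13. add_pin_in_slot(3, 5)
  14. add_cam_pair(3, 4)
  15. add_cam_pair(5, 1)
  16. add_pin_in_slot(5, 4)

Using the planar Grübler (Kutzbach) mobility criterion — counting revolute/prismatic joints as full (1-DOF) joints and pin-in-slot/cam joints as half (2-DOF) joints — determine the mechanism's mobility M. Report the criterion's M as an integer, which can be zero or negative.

L=1 J1=0 J2=0
add link → L=2 J1=0 J2=0
add link → L=3 J1=0 J2=0
add link → L=4 J1=0 J2=0
C@0,1 dof=2 J2 → L=4 J1=0 J2=1
R@2,0 dof=1 J1 → L=4 J1=1 J2=1
C@2,1 dof=2 J2 → L=4 J1=1 J2=2
add link → L=5 J1=1 J2=2
PS@2,3 dof=2 J2 → L=5 J1=1 J2=3
C@0,4 dof=2 J2 → L=5 J1=1 J2=4
R@1,4 dof=1 J1 → L=5 J1=2 J2=4
PS@4,2 dof=2 J2 → L=5 J1=2 J2=5
add link → L=6 J1=2 J2=5
PS@3,5 dof=2 J2 → L=6 J1=2 J2=6
C@3,4 dof=2 J2 → L=6 J1=2 J2=7
C@5,1 dof=2 J2 → L=6 J1=2 J2=8
PS@5,4 dof=2 J2 → L=6 J1=2 J2=9
M=3(L−1)−2J1−J2=3·5−2·2−9=2

M = 2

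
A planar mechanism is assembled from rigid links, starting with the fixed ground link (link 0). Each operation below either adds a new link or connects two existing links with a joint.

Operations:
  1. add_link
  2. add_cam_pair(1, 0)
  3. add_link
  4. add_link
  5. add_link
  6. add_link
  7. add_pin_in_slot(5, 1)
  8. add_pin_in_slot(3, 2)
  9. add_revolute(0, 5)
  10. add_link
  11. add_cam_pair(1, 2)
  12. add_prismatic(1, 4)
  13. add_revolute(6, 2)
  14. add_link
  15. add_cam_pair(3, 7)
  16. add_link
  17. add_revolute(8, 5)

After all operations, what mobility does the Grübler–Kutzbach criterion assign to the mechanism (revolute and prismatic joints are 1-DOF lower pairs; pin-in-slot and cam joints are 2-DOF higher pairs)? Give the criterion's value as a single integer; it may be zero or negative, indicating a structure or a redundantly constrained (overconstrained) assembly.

M = 11

(L,J1,J2)=(1,0,0); link0 fixed
link1: (2,0,0)
C 1-0 [J2]: (2,0,1)
link2: (3,0,1)
link3: (4,0,1)
link4: (5,0,1)
link5: (6,0,1)
PS 5-1 [J2]: (6,0,2)
PS 3-2 [J2]: (6,0,3)
R 0-5 [J1]: (6,1,3)
link6: (7,1,3)
C 1-2 [J2]: (7,1,4)
P 1-4 [J1]: (7,2,4)
R 6-2 [J1]: (7,3,4)
link7: (8,3,4)
C 3-7 [J2]: (8,3,5)
link8: (9,3,5)
R 8-5 [J1]: (9,4,5)
Grübler: 3·8 − 2·4 − 5 = 11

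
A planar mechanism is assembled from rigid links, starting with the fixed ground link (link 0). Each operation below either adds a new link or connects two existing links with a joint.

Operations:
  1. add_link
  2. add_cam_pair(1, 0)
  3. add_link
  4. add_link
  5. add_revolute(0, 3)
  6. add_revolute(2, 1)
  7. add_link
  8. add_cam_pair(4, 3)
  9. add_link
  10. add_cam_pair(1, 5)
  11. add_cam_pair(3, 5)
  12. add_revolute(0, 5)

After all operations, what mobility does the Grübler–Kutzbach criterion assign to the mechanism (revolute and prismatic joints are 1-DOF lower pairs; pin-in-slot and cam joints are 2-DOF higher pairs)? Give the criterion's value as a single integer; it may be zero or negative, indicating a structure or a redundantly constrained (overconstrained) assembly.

M = 5

(L,J1,J2)=(1,0,0); link0 fixed
link1: (2,0,0)
C 1-0 [J2]: (2,0,1)
link2: (3,0,1)
link3: (4,0,1)
R 0-3 [J1]: (4,1,1)
R 2-1 [J1]: (4,2,1)
link4: (5,2,1)
C 4-3 [J2]: (5,2,2)
link5: (6,2,2)
C 1-5 [J2]: (6,2,3)
C 3-5 [J2]: (6,2,4)
R 0-5 [J1]: (6,3,4)
Grübler: 3·5 − 2·3 − 4 = 5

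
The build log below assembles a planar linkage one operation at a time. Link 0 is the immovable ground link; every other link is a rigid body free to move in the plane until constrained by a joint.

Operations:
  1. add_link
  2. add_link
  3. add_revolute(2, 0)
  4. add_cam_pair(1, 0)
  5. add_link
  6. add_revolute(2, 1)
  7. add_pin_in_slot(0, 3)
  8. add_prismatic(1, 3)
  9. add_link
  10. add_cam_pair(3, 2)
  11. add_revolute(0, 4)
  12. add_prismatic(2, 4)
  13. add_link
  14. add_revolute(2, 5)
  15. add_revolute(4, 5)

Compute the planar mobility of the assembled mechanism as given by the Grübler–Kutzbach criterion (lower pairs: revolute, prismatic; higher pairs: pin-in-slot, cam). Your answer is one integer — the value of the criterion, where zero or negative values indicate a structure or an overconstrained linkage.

[1;0;0] (link 0 is ground)
L+ [2;0;0]
L+ [3;0;0]
R(2,0)∈J1 [3;1;0]
C(1,0)∈J2 [3;1;1]
L+ [4;1;1]
R(2,1)∈J1 [4;2;1]
PS(0,3)∈J2 [4;2;2]
P(1,3)∈J1 [4;3;2]
L+ [5;3;2]
C(3,2)∈J2 [5;3;3]
R(0,4)∈J1 [5;4;3]
P(2,4)∈J1 [5;5;3]
L+ [6;5;3]
R(2,5)∈J1 [6;6;3]
R(4,5)∈J1 [6;7;3]
mobility = 15 − 14 − 3 = -2

M = -2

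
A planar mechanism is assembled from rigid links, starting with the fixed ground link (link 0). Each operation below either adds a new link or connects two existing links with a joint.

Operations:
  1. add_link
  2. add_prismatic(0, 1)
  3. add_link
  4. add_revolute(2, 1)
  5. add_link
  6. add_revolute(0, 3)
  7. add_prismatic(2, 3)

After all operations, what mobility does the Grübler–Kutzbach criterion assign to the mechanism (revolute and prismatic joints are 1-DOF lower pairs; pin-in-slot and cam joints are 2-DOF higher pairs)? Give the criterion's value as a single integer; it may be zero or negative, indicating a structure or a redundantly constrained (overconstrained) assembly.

(L,J1,J2)=(1,0,0); link0 fixed
link1: (2,0,0)
P 0-1 [J1]: (2,1,0)
link2: (3,1,0)
R 2-1 [J1]: (3,2,0)
link3: (4,2,0)
R 0-3 [J1]: (4,3,0)
P 2-3 [J1]: (4,4,0)
Grübler: 3·3 − 2·4 − 0 = 1

M = 1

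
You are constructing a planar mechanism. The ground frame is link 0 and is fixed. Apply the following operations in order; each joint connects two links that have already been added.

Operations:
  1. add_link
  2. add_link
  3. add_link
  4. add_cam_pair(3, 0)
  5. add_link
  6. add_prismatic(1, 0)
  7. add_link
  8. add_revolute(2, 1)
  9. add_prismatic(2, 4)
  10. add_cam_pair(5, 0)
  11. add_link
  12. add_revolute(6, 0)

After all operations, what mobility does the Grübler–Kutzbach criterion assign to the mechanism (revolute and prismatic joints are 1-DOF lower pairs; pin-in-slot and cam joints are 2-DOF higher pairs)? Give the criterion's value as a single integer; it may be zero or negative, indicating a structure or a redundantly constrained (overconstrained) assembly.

M = 8

[1;0;0] (link 0 is ground)
L+ [2;0;0]
L+ [3;0;0]
L+ [4;0;0]
C(3,0)∈J2 [4;0;1]
L+ [5;0;1]
P(1,0)∈J1 [5;1;1]
L+ [6;1;1]
R(2,1)∈J1 [6;2;1]
P(2,4)∈J1 [6;3;1]
C(5,0)∈J2 [6;3;2]
L+ [7;3;2]
R(6,0)∈J1 [7;4;2]
mobility = 18 − 8 − 2 = 8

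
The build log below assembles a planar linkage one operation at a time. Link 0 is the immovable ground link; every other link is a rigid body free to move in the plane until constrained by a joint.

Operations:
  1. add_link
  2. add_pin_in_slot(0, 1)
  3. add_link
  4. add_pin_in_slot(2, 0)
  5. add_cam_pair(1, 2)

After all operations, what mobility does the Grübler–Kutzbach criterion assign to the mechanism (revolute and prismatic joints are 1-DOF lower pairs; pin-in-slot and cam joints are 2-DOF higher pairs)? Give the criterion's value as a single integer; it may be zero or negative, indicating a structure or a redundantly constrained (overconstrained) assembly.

M = 3

[1;0;0] (link 0 is ground)
L+ [2;0;0]
PS(0,1)∈J2 [2;0;1]
L+ [3;0;1]
PS(2,0)∈J2 [3;0;2]
C(1,2)∈J2 [3;0;3]
mobility = 6 − 0 − 3 = 3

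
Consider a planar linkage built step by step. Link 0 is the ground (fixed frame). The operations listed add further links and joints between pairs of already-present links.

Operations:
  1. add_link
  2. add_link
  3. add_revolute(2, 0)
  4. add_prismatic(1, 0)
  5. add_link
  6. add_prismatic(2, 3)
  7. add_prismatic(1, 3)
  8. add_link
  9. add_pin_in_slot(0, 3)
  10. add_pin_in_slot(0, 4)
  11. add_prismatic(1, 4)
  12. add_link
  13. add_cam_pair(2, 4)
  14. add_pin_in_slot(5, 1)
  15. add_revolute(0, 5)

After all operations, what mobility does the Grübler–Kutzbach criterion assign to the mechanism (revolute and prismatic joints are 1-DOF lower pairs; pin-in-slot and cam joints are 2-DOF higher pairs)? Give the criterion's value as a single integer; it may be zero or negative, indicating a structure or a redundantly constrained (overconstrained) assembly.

M = -1

link 0 = ground. State L|J1|J2 = 1|0|0
+link1  2|0|0
+link2  3|0|0
R(2,0) f=1→J1  3|1|0
P(1,0) f=1→J1  3|2|0
+link3  4|2|0
P(2,3) f=1→J1  4|3|0
P(1,3) f=1→J1  4|4|0
+link4  5|4|0
PS(0,3) f=2→J2  5|4|1
PS(0,4) f=2→J2  5|4|2
P(1,4) f=1→J1  5|5|2
+link5  6|5|2
C(2,4) f=2→J2  6|5|3
PS(5,1) f=2→J2  6|5|4
R(0,5) f=1→J1  6|6|4
M = 3(6−1)−2·6−4 = 15−12−4 = -1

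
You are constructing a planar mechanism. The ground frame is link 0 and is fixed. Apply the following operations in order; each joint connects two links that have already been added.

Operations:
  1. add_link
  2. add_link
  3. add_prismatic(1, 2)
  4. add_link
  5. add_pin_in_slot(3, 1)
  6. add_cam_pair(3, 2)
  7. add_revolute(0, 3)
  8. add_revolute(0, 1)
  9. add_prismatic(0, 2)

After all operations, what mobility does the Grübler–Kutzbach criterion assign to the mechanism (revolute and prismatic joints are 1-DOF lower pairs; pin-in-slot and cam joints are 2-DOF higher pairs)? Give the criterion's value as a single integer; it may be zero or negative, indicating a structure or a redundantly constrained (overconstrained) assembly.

[1;0;0] (link 0 is ground)
L+ [2;0;0]
L+ [3;0;0]
P(1,2)∈J1 [3;1;0]
L+ [4;1;0]
PS(3,1)∈J2 [4;1;1]
C(3,2)∈J2 [4;1;2]
R(0,3)∈J1 [4;2;2]
R(0,1)∈J1 [4;3;2]
P(0,2)∈J1 [4;4;2]
mobility = 9 − 8 − 2 = -1

M = -1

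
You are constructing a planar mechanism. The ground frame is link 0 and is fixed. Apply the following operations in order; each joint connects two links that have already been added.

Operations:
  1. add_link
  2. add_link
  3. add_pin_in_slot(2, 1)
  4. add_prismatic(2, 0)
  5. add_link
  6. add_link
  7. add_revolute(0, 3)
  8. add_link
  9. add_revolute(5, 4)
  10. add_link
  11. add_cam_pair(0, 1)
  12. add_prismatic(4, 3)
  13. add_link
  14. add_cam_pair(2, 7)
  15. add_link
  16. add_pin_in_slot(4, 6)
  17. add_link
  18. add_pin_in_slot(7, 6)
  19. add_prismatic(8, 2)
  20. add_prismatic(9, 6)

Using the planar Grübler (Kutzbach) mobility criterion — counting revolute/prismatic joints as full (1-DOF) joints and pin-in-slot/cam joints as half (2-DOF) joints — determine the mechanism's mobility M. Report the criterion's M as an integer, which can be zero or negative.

L=1 J1=0 J2=0
add link → L=2 J1=0 J2=0
add link → L=3 J1=0 J2=0
PS@2,1 dof=2 J2 → L=3 J1=0 J2=1
P@2,0 dof=1 J1 → L=3 J1=1 J2=1
add link → L=4 J1=1 J2=1
add link → L=5 J1=1 J2=1
R@0,3 dof=1 J1 → L=5 J1=2 J2=1
add link → L=6 J1=2 J2=1
R@5,4 dof=1 J1 → L=6 J1=3 J2=1
add link → L=7 J1=3 J2=1
C@0,1 dof=2 J2 → L=7 J1=3 J2=2
P@4,3 dof=1 J1 → L=7 J1=4 J2=2
add link → L=8 J1=4 J2=2
C@2,7 dof=2 J2 → L=8 J1=4 J2=3
add link → L=9 J1=4 J2=3
PS@4,6 dof=2 J2 → L=9 J1=4 J2=4
add link → L=10 J1=4 J2=4
PS@7,6 dof=2 J2 → L=10 J1=4 J2=5
P@8,2 dof=1 J1 → L=10 J1=5 J2=5
P@9,6 dof=1 J1 → L=10 J1=6 J2=5
M=3(L−1)−2J1−J2=3·9−2·6−5=10

M = 10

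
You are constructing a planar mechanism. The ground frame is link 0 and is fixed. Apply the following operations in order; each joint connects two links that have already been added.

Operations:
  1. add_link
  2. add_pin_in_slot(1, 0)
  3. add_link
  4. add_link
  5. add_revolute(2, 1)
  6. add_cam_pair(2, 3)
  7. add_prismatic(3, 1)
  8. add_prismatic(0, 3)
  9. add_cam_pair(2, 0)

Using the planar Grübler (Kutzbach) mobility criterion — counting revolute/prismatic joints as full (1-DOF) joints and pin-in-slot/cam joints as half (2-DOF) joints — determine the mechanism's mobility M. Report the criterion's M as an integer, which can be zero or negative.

L=1 J1=0 J2=0
add link → L=2 J1=0 J2=0
PS@1,0 dof=2 J2 → L=2 J1=0 J2=1
add link → L=3 J1=0 J2=1
add link → L=4 J1=0 J2=1
R@2,1 dof=1 J1 → L=4 J1=1 J2=1
C@2,3 dof=2 J2 → L=4 J1=1 J2=2
P@3,1 dof=1 J1 → L=4 J1=2 J2=2
P@0,3 dof=1 J1 → L=4 J1=3 J2=2
C@2,0 dof=2 J2 → L=4 J1=3 J2=3
M=3(L−1)−2J1−J2=3·3−2·3−3=0

M = 0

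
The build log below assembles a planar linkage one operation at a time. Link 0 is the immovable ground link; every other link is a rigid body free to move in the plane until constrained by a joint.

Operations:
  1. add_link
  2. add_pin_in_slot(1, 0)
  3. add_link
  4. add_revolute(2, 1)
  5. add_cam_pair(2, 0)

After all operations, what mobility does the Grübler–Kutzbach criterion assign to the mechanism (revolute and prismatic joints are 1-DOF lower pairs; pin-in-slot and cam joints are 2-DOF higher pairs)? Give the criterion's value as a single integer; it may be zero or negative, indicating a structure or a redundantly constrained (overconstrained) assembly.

M = 2

(L,J1,J2)=(1,0,0); link0 fixed
link1: (2,0,0)
PS 1-0 [J2]: (2,0,1)
link2: (3,0,1)
R 2-1 [J1]: (3,1,1)
C 2-0 [J2]: (3,1,2)
Grübler: 3·2 − 2·1 − 2 = 2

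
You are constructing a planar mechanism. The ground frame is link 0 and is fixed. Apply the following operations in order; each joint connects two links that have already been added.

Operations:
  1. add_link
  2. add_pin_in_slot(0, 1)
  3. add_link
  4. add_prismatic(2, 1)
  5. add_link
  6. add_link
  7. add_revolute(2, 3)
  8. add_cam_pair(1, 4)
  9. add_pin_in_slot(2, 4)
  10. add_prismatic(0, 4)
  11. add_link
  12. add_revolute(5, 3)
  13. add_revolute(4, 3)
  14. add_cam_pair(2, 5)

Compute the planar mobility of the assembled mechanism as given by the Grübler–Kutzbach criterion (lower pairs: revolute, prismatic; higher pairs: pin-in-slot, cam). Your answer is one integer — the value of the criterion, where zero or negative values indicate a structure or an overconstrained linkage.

M = 1

L=1 J1=0 J2=0
add link → L=2 J1=0 J2=0
PS@0,1 dof=2 J2 → L=2 J1=0 J2=1
add link → L=3 J1=0 J2=1
P@2,1 dof=1 J1 → L=3 J1=1 J2=1
add link → L=4 J1=1 J2=1
add link → L=5 J1=1 J2=1
R@2,3 dof=1 J1 → L=5 J1=2 J2=1
C@1,4 dof=2 J2 → L=5 J1=2 J2=2
PS@2,4 dof=2 J2 → L=5 J1=2 J2=3
P@0,4 dof=1 J1 → L=5 J1=3 J2=3
add link → L=6 J1=3 J2=3
R@5,3 dof=1 J1 → L=6 J1=4 J2=3
R@4,3 dof=1 J1 → L=6 J1=5 J2=3
C@2,5 dof=2 J2 → L=6 J1=5 J2=4
M=3(L−1)−2J1−J2=3·5−2·5−4=1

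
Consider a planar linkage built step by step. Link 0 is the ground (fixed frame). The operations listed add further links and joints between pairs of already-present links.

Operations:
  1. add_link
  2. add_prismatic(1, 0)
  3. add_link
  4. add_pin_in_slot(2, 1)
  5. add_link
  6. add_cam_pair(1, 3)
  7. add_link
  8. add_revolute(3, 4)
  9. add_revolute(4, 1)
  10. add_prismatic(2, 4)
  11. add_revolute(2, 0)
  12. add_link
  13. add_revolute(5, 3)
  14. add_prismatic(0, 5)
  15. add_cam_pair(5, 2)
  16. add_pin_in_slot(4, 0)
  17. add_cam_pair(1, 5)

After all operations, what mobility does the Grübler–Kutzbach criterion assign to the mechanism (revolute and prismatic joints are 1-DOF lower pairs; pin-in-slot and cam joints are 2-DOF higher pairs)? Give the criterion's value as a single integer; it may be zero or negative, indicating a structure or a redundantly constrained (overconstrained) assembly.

M = -4

(L,J1,J2)=(1,0,0); link0 fixed
link1: (2,0,0)
P 1-0 [J1]: (2,1,0)
link2: (3,1,0)
PS 2-1 [J2]: (3,1,1)
link3: (4,1,1)
C 1-3 [J2]: (4,1,2)
link4: (5,1,2)
R 3-4 [J1]: (5,2,2)
R 4-1 [J1]: (5,3,2)
P 2-4 [J1]: (5,4,2)
R 2-0 [J1]: (5,5,2)
link5: (6,5,2)
R 5-3 [J1]: (6,6,2)
P 0-5 [J1]: (6,7,2)
C 5-2 [J2]: (6,7,3)
PS 4-0 [J2]: (6,7,4)
C 1-5 [J2]: (6,7,5)
Grübler: 3·5 − 2·7 − 5 = -4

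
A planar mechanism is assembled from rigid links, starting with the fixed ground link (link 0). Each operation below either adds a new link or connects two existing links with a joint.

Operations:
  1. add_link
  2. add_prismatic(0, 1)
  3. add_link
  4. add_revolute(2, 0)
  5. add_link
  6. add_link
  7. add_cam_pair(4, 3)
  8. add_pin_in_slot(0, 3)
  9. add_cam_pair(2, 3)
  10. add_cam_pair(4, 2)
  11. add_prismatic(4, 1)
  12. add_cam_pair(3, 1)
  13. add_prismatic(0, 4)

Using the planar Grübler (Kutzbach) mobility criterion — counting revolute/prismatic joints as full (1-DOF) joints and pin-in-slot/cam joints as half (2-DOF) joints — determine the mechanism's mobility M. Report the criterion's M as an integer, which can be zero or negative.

link 0 = ground. State L|J1|J2 = 1|0|0
+link1  2|0|0
P(0,1) f=1→J1  2|1|0
+link2  3|1|0
R(2,0) f=1→J1  3|2|0
+link3  4|2|0
+link4  5|2|0
C(4,3) f=2→J2  5|2|1
PS(0,3) f=2→J2  5|2|2
C(2,3) f=2→J2  5|2|3
C(4,2) f=2→J2  5|2|4
P(4,1) f=1→J1  5|3|4
C(3,1) f=2→J2  5|3|5
P(0,4) f=1→J1  5|4|5
M = 3(5−1)−2·4−5 = 12−8−5 = -1

M = -1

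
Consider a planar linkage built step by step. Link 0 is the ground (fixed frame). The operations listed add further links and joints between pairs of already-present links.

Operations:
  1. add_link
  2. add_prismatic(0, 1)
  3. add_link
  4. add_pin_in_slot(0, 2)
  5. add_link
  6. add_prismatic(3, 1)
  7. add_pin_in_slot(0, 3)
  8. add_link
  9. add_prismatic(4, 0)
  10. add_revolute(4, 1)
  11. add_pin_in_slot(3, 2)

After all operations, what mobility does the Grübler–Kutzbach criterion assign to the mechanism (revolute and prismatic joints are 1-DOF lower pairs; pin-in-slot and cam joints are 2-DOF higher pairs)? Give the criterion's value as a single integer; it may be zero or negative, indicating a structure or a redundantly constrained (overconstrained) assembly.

M = 1

[1;0;0] (link 0 is ground)
L+ [2;0;0]
P(0,1)∈J1 [2;1;0]
L+ [3;1;0]
PS(0,2)∈J2 [3;1;1]
L+ [4;1;1]
P(3,1)∈J1 [4;2;1]
PS(0,3)∈J2 [4;2;2]
L+ [5;2;2]
P(4,0)∈J1 [5;3;2]
R(4,1)∈J1 [5;4;2]
PS(3,2)∈J2 [5;4;3]
mobility = 12 − 8 − 3 = 1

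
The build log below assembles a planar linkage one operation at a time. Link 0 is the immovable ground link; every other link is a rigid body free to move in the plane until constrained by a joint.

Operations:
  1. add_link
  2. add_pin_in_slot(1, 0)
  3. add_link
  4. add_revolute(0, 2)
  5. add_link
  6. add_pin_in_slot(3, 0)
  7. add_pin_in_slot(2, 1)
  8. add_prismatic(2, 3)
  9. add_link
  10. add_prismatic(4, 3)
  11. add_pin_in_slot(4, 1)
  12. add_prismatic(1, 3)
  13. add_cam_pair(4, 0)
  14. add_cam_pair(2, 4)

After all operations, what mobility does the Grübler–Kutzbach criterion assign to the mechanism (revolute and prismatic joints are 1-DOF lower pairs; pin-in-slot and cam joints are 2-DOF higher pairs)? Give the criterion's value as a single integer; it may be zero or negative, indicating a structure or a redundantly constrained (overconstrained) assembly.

M = -2

(L,J1,J2)=(1,0,0); link0 fixed
link1: (2,0,0)
PS 1-0 [J2]: (2,0,1)
link2: (3,0,1)
R 0-2 [J1]: (3,1,1)
link3: (4,1,1)
PS 3-0 [J2]: (4,1,2)
PS 2-1 [J2]: (4,1,3)
P 2-3 [J1]: (4,2,3)
link4: (5,2,3)
P 4-3 [J1]: (5,3,3)
PS 4-1 [J2]: (5,3,4)
P 1-3 [J1]: (5,4,4)
C 4-0 [J2]: (5,4,5)
C 2-4 [J2]: (5,4,6)
Grübler: 3·4 − 2·4 − 6 = -2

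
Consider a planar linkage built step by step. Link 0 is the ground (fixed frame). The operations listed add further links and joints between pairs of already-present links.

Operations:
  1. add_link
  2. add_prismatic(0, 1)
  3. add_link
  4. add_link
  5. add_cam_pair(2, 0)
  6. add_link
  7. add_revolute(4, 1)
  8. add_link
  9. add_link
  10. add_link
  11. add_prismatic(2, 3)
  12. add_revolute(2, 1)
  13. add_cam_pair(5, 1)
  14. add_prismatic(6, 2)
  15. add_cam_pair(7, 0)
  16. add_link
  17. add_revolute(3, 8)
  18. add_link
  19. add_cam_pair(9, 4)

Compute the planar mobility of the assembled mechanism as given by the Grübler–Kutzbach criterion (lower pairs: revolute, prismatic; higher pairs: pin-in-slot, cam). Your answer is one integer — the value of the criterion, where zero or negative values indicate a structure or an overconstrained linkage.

L=1 J1=0 J2=0
add link → L=2 J1=0 J2=0
P@0,1 dof=1 J1 → L=2 J1=1 J2=0
add link → L=3 J1=1 J2=0
add link → L=4 J1=1 J2=0
C@2,0 dof=2 J2 → L=4 J1=1 J2=1
add link → L=5 J1=1 J2=1
R@4,1 dof=1 J1 → L=5 J1=2 J2=1
add link → L=6 J1=2 J2=1
add link → L=7 J1=2 J2=1
add link → L=8 J1=2 J2=1
P@2,3 dof=1 J1 → L=8 J1=3 J2=1
R@2,1 dof=1 J1 → L=8 J1=4 J2=1
C@5,1 dof=2 J2 → L=8 J1=4 J2=2
P@6,2 dof=1 J1 → L=8 J1=5 J2=2
C@7,0 dof=2 J2 → L=8 J1=5 J2=3
add link → L=9 J1=5 J2=3
R@3,8 dof=1 J1 → L=9 J1=6 J2=3
add link → L=10 J1=6 J2=3
C@9,4 dof=2 J2 → L=10 J1=6 J2=4
M=3(L−1)−2J1−J2=3·9−2·6−4=11

M = 11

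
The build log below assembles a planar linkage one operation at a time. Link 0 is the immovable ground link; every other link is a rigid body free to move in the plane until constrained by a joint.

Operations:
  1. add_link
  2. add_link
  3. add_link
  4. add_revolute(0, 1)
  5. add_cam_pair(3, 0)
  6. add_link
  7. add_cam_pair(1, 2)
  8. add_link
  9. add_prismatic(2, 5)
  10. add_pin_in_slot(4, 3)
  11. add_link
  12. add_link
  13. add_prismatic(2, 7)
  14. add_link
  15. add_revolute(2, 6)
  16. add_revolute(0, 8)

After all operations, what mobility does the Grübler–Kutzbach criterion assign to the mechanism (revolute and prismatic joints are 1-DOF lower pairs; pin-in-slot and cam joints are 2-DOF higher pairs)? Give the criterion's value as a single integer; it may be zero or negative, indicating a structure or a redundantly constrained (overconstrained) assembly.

link 0 = ground. State L|J1|J2 = 1|0|0
+link1  2|0|0
+link2  3|0|0
+link3  4|0|0
R(0,1) f=1→J1  4|1|0
C(3,0) f=2→J2  4|1|1
+link4  5|1|1
C(1,2) f=2→J2  5|1|2
+link5  6|1|2
P(2,5) f=1→J1  6|2|2
PS(4,3) f=2→J2  6|2|3
+link6  7|2|3
+link7  8|2|3
P(2,7) f=1→J1  8|3|3
+link8  9|3|3
R(2,6) f=1→J1  9|4|3
R(0,8) f=1→J1  9|5|3
M = 3(9−1)−2·5−3 = 24−10−3 = 11

M = 11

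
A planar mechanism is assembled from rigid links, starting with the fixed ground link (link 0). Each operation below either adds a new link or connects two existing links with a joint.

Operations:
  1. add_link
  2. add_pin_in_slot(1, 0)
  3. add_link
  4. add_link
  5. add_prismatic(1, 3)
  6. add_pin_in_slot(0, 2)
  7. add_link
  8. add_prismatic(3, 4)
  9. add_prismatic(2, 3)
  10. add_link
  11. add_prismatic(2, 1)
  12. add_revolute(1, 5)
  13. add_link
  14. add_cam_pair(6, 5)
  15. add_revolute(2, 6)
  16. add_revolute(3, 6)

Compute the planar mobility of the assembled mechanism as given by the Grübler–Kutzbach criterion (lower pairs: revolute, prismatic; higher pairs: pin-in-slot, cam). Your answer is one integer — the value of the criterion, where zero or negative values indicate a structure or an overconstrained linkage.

M = 1

link 0 = ground. State L|J1|J2 = 1|0|0
+link1  2|0|0
PS(1,0) f=2→J2  2|0|1
+link2  3|0|1
+link3  4|0|1
P(1,3) f=1→J1  4|1|1
PS(0,2) f=2→J2  4|1|2
+link4  5|1|2
P(3,4) f=1→J1  5|2|2
P(2,3) f=1→J1  5|3|2
+link5  6|3|2
P(2,1) f=1→J1  6|4|2
R(1,5) f=1→J1  6|5|2
+link6  7|5|2
C(6,5) f=2→J2  7|5|3
R(2,6) f=1→J1  7|6|3
R(3,6) f=1→J1  7|7|3
M = 3(7−1)−2·7−3 = 18−14−3 = 1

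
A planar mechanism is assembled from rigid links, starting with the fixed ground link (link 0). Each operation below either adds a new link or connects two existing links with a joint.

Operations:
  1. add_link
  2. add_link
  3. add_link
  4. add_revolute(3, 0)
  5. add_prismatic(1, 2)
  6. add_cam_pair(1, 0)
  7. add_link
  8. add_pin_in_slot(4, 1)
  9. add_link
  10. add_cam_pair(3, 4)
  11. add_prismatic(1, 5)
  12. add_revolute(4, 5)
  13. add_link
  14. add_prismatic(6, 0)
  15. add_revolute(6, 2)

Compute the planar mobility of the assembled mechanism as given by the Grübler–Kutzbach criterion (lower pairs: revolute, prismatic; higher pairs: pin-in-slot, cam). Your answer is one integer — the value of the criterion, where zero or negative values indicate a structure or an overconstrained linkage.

M = 3

link 0 = ground. State L|J1|J2 = 1|0|0
+link1  2|0|0
+link2  3|0|0
+link3  4|0|0
R(3,0) f=1→J1  4|1|0
P(1,2) f=1→J1  4|2|0
C(1,0) f=2→J2  4|2|1
+link4  5|2|1
PS(4,1) f=2→J2  5|2|2
+link5  6|2|2
C(3,4) f=2→J2  6|2|3
P(1,5) f=1→J1  6|3|3
R(4,5) f=1→J1  6|4|3
+link6  7|4|3
P(6,0) f=1→J1  7|5|3
R(6,2) f=1→J1  7|6|3
M = 3(7−1)−2·6−3 = 18−12−3 = 3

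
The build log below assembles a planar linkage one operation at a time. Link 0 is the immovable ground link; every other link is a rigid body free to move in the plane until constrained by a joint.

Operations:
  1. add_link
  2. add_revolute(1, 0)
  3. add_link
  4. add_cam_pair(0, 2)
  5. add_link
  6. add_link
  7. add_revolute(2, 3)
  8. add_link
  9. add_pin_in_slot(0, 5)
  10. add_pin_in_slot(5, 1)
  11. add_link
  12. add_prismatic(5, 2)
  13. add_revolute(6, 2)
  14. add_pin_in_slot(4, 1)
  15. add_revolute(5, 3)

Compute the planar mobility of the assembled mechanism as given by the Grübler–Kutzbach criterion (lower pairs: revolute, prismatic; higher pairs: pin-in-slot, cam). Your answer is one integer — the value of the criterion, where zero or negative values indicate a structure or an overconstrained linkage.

(L,J1,J2)=(1,0,0); link0 fixed
link1: (2,0,0)
R 1-0 [J1]: (2,1,0)
link2: (3,1,0)
C 0-2 [J2]: (3,1,1)
link3: (4,1,1)
link4: (5,1,1)
R 2-3 [J1]: (5,2,1)
link5: (6,2,1)
PS 0-5 [J2]: (6,2,2)
PS 5-1 [J2]: (6,2,3)
link6: (7,2,3)
P 5-2 [J1]: (7,3,3)
R 6-2 [J1]: (7,4,3)
PS 4-1 [J2]: (7,4,4)
R 5-3 [J1]: (7,5,4)
Grübler: 3·6 − 2·5 − 4 = 4

M = 4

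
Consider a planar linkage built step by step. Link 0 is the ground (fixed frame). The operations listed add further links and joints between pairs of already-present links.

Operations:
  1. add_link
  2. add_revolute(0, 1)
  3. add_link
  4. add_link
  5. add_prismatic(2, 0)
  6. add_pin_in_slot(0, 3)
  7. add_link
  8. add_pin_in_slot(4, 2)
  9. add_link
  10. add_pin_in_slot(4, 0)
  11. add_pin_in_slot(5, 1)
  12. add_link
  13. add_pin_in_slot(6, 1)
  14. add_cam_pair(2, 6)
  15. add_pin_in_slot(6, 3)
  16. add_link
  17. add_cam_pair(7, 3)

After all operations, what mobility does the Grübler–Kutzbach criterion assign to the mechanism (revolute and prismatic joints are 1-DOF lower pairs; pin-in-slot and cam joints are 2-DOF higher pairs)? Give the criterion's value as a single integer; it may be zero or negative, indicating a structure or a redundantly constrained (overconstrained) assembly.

M = 9

ground; <1,0,0>
#1 <2,0,0>
R:0↔1 J1 <2,1,0>
#2 <3,1,0>
#3 <4,1,0>
P:2↔0 J1 <4,2,0>
PS:0↔3 J2 <4,2,1>
#4 <5,2,1>
PS:4↔2 J2 <5,2,2>
#5 <6,2,2>
PS:4↔0 J2 <6,2,3>
PS:5↔1 J2 <6,2,4>
#6 <7,2,4>
PS:6↔1 J2 <7,2,5>
C:2↔6 J2 <7,2,6>
PS:6↔3 J2 <7,2,7>
#7 <8,2,7>
C:7↔3 J2 <8,2,8>
3×7 − 2×2 − 1×8 = 9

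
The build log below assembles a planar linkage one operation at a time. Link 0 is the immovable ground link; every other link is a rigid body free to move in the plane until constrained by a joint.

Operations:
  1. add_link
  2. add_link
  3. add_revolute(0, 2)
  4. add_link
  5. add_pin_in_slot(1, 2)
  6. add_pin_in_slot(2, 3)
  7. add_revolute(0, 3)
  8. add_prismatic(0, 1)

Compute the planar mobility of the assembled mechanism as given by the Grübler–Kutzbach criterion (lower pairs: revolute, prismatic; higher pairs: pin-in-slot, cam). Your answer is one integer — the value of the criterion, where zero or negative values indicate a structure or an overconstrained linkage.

M = 1

(L,J1,J2)=(1,0,0); link0 fixed
link1: (2,0,0)
link2: (3,0,0)
R 0-2 [J1]: (3,1,0)
link3: (4,1,0)
PS 1-2 [J2]: (4,1,1)
PS 2-3 [J2]: (4,1,2)
R 0-3 [J1]: (4,2,2)
P 0-1 [J1]: (4,3,2)
Grübler: 3·3 − 2·3 − 2 = 1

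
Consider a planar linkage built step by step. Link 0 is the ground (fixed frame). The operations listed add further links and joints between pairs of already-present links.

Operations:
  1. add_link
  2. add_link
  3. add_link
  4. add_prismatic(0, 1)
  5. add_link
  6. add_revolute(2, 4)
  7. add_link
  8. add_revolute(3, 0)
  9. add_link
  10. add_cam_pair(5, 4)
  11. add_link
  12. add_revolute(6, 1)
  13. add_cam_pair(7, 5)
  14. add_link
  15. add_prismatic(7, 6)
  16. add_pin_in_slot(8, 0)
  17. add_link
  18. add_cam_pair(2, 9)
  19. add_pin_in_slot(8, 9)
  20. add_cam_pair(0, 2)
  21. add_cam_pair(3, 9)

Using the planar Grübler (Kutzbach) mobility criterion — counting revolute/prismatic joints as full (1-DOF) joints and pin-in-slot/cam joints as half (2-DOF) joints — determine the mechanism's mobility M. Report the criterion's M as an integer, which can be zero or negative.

M = 10

[1;0;0] (link 0 is ground)
L+ [2;0;0]
L+ [3;0;0]
L+ [4;0;0]
P(0,1)∈J1 [4;1;0]
L+ [5;1;0]
R(2,4)∈J1 [5;2;0]
L+ [6;2;0]
R(3,0)∈J1 [6;3;0]
L+ [7;3;0]
C(5,4)∈J2 [7;3;1]
L+ [8;3;1]
R(6,1)∈J1 [8;4;1]
C(7,5)∈J2 [8;4;2]
L+ [9;4;2]
P(7,6)∈J1 [9;5;2]
PS(8,0)∈J2 [9;5;3]
L+ [10;5;3]
C(2,9)∈J2 [10;5;4]
PS(8,9)∈J2 [10;5;5]
C(0,2)∈J2 [10;5;6]
C(3,9)∈J2 [10;5;7]
mobility = 27 − 10 − 7 = 10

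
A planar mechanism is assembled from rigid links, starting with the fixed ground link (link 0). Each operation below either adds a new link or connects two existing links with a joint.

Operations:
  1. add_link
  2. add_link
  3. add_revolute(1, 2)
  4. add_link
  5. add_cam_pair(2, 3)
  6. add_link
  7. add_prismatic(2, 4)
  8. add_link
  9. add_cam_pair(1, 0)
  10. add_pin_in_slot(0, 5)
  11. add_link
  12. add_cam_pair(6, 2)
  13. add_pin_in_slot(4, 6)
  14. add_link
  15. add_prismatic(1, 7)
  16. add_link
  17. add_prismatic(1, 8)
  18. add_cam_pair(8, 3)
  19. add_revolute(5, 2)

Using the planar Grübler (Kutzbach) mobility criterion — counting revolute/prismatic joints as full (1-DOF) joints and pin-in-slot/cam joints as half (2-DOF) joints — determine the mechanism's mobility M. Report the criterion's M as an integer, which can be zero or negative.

ground; <1,0,0>
#1 <2,0,0>
#2 <3,0,0>
R:1↔2 J1 <3,1,0>
#3 <4,1,0>
C:2↔3 J2 <4,1,1>
#4 <5,1,1>
P:2↔4 J1 <5,2,1>
#5 <6,2,1>
C:1↔0 J2 <6,2,2>
PS:0↔5 J2 <6,2,3>
#6 <7,2,3>
C:6↔2 J2 <7,2,4>
PS:4↔6 J2 <7,2,5>
#7 <8,2,5>
P:1↔7 J1 <8,3,5>
#8 <9,3,5>
P:1↔8 J1 <9,4,5>
C:8↔3 J2 <9,4,6>
R:5↔2 J1 <9,5,6>
3×8 − 2×5 − 1×6 = 8

M = 8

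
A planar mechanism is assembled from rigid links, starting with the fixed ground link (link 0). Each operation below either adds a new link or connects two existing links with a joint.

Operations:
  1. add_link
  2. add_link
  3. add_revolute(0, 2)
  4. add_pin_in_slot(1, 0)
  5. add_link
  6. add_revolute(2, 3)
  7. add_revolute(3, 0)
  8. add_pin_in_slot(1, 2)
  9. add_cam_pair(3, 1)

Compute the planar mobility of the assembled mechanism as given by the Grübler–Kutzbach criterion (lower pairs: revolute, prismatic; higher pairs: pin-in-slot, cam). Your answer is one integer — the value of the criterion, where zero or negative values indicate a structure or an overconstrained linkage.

M = 0

(L,J1,J2)=(1,0,0); link0 fixed
link1: (2,0,0)
link2: (3,0,0)
R 0-2 [J1]: (3,1,0)
PS 1-0 [J2]: (3,1,1)
link3: (4,1,1)
R 2-3 [J1]: (4,2,1)
R 3-0 [J1]: (4,3,1)
PS 1-2 [J2]: (4,3,2)
C 3-1 [J2]: (4,3,3)
Grübler: 3·3 − 2·3 − 3 = 0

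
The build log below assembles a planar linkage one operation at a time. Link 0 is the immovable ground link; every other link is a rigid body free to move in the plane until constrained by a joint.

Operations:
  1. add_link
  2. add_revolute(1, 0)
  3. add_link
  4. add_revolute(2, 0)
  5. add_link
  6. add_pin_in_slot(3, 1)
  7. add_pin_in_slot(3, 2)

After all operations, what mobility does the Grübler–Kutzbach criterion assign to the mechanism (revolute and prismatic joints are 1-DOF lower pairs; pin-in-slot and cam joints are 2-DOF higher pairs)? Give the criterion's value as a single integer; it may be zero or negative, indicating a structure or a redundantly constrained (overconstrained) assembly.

M = 3

L=1 J1=0 J2=0
add link → L=2 J1=0 J2=0
R@1,0 dof=1 J1 → L=2 J1=1 J2=0
add link → L=3 J1=1 J2=0
R@2,0 dof=1 J1 → L=3 J1=2 J2=0
add link → L=4 J1=2 J2=0
PS@3,1 dof=2 J2 → L=4 J1=2 J2=1
PS@3,2 dof=2 J2 → L=4 J1=2 J2=2
M=3(L−1)−2J1−J2=3·3−2·2−2=3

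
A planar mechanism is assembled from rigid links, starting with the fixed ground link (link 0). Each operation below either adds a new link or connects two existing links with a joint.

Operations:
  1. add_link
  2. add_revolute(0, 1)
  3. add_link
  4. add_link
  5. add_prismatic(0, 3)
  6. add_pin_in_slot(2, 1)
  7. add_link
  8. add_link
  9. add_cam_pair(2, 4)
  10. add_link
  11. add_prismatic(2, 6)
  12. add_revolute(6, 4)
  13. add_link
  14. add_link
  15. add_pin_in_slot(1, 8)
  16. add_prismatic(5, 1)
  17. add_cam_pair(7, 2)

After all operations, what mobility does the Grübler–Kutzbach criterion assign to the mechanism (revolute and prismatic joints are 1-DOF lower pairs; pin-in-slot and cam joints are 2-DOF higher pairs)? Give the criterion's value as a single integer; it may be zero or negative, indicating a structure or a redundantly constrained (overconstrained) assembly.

[1;0;0] (link 0 is ground)
L+ [2;0;0]
R(0,1)∈J1 [2;1;0]
L+ [3;1;0]
L+ [4;1;0]
P(0,3)∈J1 [4;2;0]
PS(2,1)∈J2 [4;2;1]
L+ [5;2;1]
L+ [6;2;1]
C(2,4)∈J2 [6;2;2]
L+ [7;2;2]
P(2,6)∈J1 [7;3;2]
R(6,4)∈J1 [7;4;2]
L+ [8;4;2]
L+ [9;4;2]
PS(1,8)∈J2 [9;4;3]
P(5,1)∈J1 [9;5;3]
C(7,2)∈J2 [9;5;4]
mobility = 24 − 10 − 4 = 10

M = 10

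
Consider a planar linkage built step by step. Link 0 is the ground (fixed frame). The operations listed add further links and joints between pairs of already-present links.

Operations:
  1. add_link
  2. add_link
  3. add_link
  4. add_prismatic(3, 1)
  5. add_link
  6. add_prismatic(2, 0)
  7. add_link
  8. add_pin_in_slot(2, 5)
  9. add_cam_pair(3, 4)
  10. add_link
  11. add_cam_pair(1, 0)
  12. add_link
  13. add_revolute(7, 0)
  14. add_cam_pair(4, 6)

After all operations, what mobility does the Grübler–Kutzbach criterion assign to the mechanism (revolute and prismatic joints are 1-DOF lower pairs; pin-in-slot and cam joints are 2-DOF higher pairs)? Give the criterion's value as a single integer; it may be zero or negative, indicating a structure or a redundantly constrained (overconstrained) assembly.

L=1 J1=0 J2=0
add link → L=2 J1=0 J2=0
add link → L=3 J1=0 J2=0
add link → L=4 J1=0 J2=0
P@3,1 dof=1 J1 → L=4 J1=1 J2=0
add link → L=5 J1=1 J2=0
P@2,0 dof=1 J1 → L=5 J1=2 J2=0
add link → L=6 J1=2 J2=0
PS@2,5 dof=2 J2 → L=6 J1=2 J2=1
C@3,4 dof=2 J2 → L=6 J1=2 J2=2
add link → L=7 J1=2 J2=2
C@1,0 dof=2 J2 → L=7 J1=2 J2=3
add link → L=8 J1=2 J2=3
R@7,0 dof=1 J1 → L=8 J1=3 J2=3
C@4,6 dof=2 J2 → L=8 J1=3 J2=4
M=3(L−1)−2J1−J2=3·7−2·3−4=11

M = 11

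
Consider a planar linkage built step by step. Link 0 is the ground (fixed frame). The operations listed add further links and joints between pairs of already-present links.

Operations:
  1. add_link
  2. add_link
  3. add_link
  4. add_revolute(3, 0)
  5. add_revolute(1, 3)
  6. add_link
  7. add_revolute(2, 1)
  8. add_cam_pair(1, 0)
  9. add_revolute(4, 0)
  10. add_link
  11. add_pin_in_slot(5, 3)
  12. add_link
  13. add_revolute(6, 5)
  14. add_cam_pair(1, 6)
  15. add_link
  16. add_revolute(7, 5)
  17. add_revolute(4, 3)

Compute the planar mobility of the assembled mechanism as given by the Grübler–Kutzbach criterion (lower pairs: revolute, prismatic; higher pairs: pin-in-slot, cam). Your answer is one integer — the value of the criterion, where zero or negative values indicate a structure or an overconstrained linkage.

ground; <1,0,0>
#1 <2,0,0>
#2 <3,0,0>
#3 <4,0,0>
R:3↔0 J1 <4,1,0>
R:1↔3 J1 <4,2,0>
#4 <5,2,0>
R:2↔1 J1 <5,3,0>
C:1↔0 J2 <5,3,1>
R:4↔0 J1 <5,4,1>
#5 <6,4,1>
PS:5↔3 J2 <6,4,2>
#6 <7,4,2>
R:6↔5 J1 <7,5,2>
C:1↔6 J2 <7,5,3>
#7 <8,5,3>
R:7↔5 J1 <8,6,3>
R:4↔3 J1 <8,7,3>
3×7 − 2×7 − 1×3 = 4

M = 4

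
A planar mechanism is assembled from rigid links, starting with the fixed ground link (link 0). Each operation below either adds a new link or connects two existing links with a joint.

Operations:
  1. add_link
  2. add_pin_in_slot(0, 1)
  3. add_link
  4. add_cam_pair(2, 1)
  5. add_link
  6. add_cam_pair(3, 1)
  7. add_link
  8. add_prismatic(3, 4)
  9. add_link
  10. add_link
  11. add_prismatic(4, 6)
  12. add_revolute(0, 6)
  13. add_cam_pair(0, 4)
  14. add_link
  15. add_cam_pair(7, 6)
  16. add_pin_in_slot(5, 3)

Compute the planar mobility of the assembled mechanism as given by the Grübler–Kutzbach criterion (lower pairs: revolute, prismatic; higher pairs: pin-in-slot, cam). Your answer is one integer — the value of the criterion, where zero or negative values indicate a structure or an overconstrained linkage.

[1;0;0] (link 0 is ground)
L+ [2;0;0]
PS(0,1)∈J2 [2;0;1]
L+ [3;0;1]
C(2,1)∈J2 [3;0;2]
L+ [4;0;2]
C(3,1)∈J2 [4;0;3]
L+ [5;0;3]
P(3,4)∈J1 [5;1;3]
L+ [6;1;3]
L+ [7;1;3]
P(4,6)∈J1 [7;2;3]
R(0,6)∈J1 [7;3;3]
C(0,4)∈J2 [7;3;4]
L+ [8;3;4]
C(7,6)∈J2 [8;3;5]
PS(5,3)∈J2 [8;3;6]
mobility = 21 − 6 − 6 = 9

M = 9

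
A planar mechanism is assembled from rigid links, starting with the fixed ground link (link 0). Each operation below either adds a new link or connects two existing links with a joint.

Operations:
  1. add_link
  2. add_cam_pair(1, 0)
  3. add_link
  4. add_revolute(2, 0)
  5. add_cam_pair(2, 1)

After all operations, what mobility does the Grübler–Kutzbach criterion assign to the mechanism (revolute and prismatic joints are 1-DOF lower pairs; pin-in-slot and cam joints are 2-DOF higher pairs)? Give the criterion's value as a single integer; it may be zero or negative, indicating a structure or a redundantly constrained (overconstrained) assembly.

ground; <1,0,0>
#1 <2,0,0>
C:1↔0 J2 <2,0,1>
#2 <3,0,1>
R:2↔0 J1 <3,1,1>
C:2↔1 J2 <3,1,2>
3×2 − 2×1 − 1×2 = 2

M = 2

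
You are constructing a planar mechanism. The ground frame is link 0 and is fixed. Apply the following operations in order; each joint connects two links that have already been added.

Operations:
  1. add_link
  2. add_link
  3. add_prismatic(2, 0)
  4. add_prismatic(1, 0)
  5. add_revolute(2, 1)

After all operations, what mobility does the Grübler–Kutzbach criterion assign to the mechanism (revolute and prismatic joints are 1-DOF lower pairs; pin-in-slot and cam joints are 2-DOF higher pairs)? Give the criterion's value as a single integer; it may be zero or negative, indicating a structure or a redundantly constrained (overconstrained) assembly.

M = 0

[1;0;0] (link 0 is ground)
L+ [2;0;0]
L+ [3;0;0]
P(2,0)∈J1 [3;1;0]
P(1,0)∈J1 [3;2;0]
R(2,1)∈J1 [3;3;0]
mobility = 6 − 6 − 0 = 0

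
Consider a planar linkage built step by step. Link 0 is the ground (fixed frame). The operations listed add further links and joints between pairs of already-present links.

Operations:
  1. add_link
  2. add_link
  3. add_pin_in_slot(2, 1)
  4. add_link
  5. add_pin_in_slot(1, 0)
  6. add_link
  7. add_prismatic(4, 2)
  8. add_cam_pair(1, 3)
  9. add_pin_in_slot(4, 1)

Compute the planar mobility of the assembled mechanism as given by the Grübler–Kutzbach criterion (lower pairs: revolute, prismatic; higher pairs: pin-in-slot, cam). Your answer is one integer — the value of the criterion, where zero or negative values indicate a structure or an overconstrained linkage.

L=1 J1=0 J2=0
add link → L=2 J1=0 J2=0
add link → L=3 J1=0 J2=0
PS@2,1 dof=2 J2 → L=3 J1=0 J2=1
add link → L=4 J1=0 J2=1
PS@1,0 dof=2 J2 → L=4 J1=0 J2=2
add link → L=5 J1=0 J2=2
P@4,2 dof=1 J1 → L=5 J1=1 J2=2
C@1,3 dof=2 J2 → L=5 J1=1 J2=3
PS@4,1 dof=2 J2 → L=5 J1=1 J2=4
M=3(L−1)−2J1−J2=3·4−2·1−4=6

M = 6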